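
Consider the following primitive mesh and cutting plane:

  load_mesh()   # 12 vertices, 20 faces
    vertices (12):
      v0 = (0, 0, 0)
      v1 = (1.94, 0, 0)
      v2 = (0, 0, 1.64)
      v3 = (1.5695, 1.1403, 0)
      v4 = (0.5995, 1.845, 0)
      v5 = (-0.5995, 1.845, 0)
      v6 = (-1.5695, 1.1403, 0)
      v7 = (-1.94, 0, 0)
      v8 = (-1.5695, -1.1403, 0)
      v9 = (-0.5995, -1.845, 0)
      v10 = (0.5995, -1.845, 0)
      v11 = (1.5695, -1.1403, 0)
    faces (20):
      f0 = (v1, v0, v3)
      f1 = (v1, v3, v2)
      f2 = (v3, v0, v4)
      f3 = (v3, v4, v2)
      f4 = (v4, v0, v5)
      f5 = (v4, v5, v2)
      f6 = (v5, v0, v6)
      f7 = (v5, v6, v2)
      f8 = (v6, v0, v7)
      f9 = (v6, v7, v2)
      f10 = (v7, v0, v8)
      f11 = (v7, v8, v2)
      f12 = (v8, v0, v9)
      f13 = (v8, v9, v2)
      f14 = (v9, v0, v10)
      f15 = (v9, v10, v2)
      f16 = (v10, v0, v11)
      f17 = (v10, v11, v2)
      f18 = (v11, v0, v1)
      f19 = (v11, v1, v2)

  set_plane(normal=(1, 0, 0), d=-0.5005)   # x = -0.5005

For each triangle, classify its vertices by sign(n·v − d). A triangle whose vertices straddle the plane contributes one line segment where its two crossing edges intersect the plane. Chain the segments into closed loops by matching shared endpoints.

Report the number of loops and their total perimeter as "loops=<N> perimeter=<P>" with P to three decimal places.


Straddling triangles (12 of 20):
  (v4,v0,v5) [++-] → (-0.5005, 1.54032, 0)–(-0.5005, 1.845, 0)  len=0.3047
  (v4,v5,v2) [+-+] → (-0.5005, 1.845, 0)–(-0.5005, 1.54032, 0.270826)  len=0.4076
  (v5,v0,v6) [-+-] → (-0.5005, 1.54032, 0)–(-0.5005, 0.363632, 0)  len=1.1767
  (v5,v6,v2) [--+] → (-0.5005, 0.363632, 1.11702)–(-0.5005, 1.54032, 0.270826)  len=1.4494
  (v6,v0,v7) [-+-] → (-0.5005, 0.363632, 0)–(-0.5005, 0, 0)  len=0.3636
  (v6,v7,v2) [--+] → (-0.5005, 0, 1.2169)–(-0.5005, 0.363632, 1.11702)  len=0.3771
  (v7,v0,v8) [-+-] → (-0.5005, 0, 0)–(-0.5005, -0.363632, 0)  len=0.3636
  (v7,v8,v2) [--+] → (-0.5005, -0.363632, 1.11702)–(-0.5005, 0, 1.2169)  len=0.3771
  (v8,v0,v9) [-+-] → (-0.5005, -0.363632, 0)–(-0.5005, -1.54032, 0)  len=1.1767
  (v8,v9,v2) [--+] → (-0.5005, -1.54032, 0.270826)–(-0.5005, -0.363632, 1.11702)  len=1.4494
  (v9,v0,v10) [-++] → (-0.5005, -1.54032, 0)–(-0.5005, -1.845, 0)  len=0.3047
  (v9,v10,v2) [-++] → (-0.5005, -1.845, 0)–(-0.5005, -1.54032, 0.270826)  len=0.4076

Chained into 1 loop(s):
  loop 1: 12 segments, perimeter = 8.1582
Total perimeter = 8.158

loops=1 perimeter=8.158


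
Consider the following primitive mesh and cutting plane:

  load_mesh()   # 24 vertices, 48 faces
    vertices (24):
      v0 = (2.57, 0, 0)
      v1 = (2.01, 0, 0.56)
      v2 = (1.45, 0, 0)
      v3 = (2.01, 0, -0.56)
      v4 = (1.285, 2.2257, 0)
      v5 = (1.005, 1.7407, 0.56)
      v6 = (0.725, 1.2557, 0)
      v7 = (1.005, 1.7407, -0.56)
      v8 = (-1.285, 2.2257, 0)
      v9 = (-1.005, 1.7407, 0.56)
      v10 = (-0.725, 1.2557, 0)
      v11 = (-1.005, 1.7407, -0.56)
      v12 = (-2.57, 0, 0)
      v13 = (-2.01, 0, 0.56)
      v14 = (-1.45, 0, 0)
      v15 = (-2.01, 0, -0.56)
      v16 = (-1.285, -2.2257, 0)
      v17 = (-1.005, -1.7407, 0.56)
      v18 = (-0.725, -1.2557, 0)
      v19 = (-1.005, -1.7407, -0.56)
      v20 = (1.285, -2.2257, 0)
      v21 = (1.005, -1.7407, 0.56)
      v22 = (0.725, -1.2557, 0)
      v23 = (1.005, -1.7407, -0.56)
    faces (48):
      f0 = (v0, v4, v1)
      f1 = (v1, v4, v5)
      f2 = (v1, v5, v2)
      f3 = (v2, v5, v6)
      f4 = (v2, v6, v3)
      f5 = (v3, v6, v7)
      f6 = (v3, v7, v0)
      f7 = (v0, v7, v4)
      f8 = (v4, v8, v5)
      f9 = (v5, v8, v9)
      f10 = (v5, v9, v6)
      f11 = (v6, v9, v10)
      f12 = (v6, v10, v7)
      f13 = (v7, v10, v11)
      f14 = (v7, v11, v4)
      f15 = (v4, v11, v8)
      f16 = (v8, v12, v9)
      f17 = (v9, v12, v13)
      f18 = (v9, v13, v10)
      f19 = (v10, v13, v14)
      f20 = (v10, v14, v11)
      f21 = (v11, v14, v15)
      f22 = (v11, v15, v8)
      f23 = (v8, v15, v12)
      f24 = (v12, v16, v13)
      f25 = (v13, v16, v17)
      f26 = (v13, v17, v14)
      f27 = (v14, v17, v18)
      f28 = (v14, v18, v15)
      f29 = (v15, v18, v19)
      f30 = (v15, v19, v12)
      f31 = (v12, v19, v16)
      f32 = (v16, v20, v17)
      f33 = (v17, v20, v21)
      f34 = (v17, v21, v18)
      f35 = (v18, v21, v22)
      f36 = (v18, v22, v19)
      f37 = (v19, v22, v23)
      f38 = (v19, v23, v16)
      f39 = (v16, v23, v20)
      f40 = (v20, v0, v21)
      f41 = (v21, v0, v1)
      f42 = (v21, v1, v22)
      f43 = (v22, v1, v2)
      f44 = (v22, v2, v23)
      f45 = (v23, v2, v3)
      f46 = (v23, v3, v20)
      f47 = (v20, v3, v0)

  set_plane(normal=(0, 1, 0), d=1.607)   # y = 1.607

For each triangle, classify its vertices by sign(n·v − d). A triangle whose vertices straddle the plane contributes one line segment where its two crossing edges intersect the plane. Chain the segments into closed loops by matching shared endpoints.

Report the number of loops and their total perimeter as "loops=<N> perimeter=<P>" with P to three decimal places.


Straddling triangles (18 of 48):
  (v0,v4,v1) [-+-] → (1.6422, 1.607, 0)–(1.48654, 1.607, 0.155669)  len=0.2201
  (v1,v4,v5) [-++] → (1.48654, 1.607, 0.155669)–(1.08219, 1.607, 0.56)  len=0.5718
  (v1,v5,v2) [-+-] → (1.08219, 1.607, 0.56)–(1.03918, 1.607, 0.516987)  len=0.0608
  (v2,v5,v6) [-+-] → (1.03918, 1.607, 0.516987)–(0.927812, 1.607, 0.405625)  len=0.1575
  (v3,v6,v7) [--+] → (0.927812, 1.607, -0.405625)–(1.08219, 1.607, -0.56)  len=0.2183
  (v3,v7,v0) [-+-] → (1.08219, 1.607, -0.56)–(1.1252, 1.607, -0.516987)  len=0.0608
  (v0,v7,v4) [-++] → (1.1252, 1.607, -0.516987)–(1.6422, 1.607, 0)  len=0.7311
  (v5,v9,v6) [++-] → (-0.528091, 1.607, 0.405625)–(0.927812, 1.607, 0.405625)  len=1.4559
  (v6,v9,v10) [-+-] → (-0.528091, 1.607, 0.405625)–(-0.927812, 1.607, 0.405625)  len=0.3997
  (v6,v10,v7) [--+] → (0.528091, 1.607, -0.405625)–(0.927812, 1.607, -0.405625)  len=0.3997
  (v7,v10,v11) [+-+] → (0.528091, 1.607, -0.405625)–(-0.927812, 1.607, -0.405625)  len=1.4559
  (v8,v12,v9) [+-+] → (-1.6422, 1.607, 0)–(-1.1252, 1.607, 0.516987)  len=0.7311
  (v9,v12,v13) [+--] → (-1.1252, 1.607, 0.516987)–(-1.08219, 1.607, 0.56)  len=0.0608
  (v9,v13,v10) [+--] → (-1.08219, 1.607, 0.56)–(-0.927812, 1.607, 0.405625)  len=0.2183
  (v10,v14,v11) [--+] → (-1.03918, 1.607, -0.516987)–(-0.927812, 1.607, -0.405625)  len=0.1575
  (v11,v14,v15) [+--] → (-1.03918, 1.607, -0.516987)–(-1.08219, 1.607, -0.56)  len=0.0608
  (v11,v15,v8) [+-+] → (-1.08219, 1.607, -0.56)–(-1.48654, 1.607, -0.155669)  len=0.5718
  (v8,v15,v12) [+--] → (-1.48654, 1.607, -0.155669)–(-1.6422, 1.607, 0)  len=0.2201

Chained into 1 loop(s):
  loop 1: 18 segments, perimeter = 7.7524
Total perimeter = 7.752

loops=1 perimeter=7.752


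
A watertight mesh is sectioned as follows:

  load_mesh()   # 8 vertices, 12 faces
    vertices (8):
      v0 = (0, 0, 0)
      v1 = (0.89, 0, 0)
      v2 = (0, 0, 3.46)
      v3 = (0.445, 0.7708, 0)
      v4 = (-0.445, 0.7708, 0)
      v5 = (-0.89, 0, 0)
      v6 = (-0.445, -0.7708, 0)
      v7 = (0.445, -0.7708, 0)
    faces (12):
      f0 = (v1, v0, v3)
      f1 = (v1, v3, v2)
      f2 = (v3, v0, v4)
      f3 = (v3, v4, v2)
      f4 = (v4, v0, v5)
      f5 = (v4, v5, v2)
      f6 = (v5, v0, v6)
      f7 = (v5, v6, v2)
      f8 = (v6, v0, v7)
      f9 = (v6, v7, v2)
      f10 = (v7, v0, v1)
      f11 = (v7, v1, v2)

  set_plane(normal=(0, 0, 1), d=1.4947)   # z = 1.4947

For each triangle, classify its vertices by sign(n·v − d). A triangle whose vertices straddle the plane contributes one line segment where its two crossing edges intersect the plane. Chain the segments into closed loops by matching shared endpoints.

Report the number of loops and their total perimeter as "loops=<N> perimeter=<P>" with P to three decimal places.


loops=1 perimeter=3.033

Straddling triangles (6 of 12):
  (v1,v3,v2) [--+] → (0.252763, 0.437819, 1.4947)–(0.505525, 0, 1.4947)  len=0.5055
  (v3,v4,v2) [--+] → (-0.252763, 0.437819, 1.4947)–(0.252763, 0.437819, 1.4947)  len=0.5055
  (v4,v5,v2) [--+] → (-0.505525, 0, 1.4947)–(-0.252763, 0.437819, 1.4947)  len=0.5055
  (v5,v6,v2) [--+] → (-0.252763, -0.437819, 1.4947)–(-0.505525, 0, 1.4947)  len=0.5055
  (v6,v7,v2) [--+] → (0.252763, -0.437819, 1.4947)–(-0.252763, -0.437819, 1.4947)  len=0.5055
  (v7,v1,v2) [--+] → (0.505525, 0, 1.4947)–(0.252763, -0.437819, 1.4947)  len=0.5055

Chained into 1 loop(s):
  loop 1: 6 segments, perimeter = 3.0332
Total perimeter = 3.033


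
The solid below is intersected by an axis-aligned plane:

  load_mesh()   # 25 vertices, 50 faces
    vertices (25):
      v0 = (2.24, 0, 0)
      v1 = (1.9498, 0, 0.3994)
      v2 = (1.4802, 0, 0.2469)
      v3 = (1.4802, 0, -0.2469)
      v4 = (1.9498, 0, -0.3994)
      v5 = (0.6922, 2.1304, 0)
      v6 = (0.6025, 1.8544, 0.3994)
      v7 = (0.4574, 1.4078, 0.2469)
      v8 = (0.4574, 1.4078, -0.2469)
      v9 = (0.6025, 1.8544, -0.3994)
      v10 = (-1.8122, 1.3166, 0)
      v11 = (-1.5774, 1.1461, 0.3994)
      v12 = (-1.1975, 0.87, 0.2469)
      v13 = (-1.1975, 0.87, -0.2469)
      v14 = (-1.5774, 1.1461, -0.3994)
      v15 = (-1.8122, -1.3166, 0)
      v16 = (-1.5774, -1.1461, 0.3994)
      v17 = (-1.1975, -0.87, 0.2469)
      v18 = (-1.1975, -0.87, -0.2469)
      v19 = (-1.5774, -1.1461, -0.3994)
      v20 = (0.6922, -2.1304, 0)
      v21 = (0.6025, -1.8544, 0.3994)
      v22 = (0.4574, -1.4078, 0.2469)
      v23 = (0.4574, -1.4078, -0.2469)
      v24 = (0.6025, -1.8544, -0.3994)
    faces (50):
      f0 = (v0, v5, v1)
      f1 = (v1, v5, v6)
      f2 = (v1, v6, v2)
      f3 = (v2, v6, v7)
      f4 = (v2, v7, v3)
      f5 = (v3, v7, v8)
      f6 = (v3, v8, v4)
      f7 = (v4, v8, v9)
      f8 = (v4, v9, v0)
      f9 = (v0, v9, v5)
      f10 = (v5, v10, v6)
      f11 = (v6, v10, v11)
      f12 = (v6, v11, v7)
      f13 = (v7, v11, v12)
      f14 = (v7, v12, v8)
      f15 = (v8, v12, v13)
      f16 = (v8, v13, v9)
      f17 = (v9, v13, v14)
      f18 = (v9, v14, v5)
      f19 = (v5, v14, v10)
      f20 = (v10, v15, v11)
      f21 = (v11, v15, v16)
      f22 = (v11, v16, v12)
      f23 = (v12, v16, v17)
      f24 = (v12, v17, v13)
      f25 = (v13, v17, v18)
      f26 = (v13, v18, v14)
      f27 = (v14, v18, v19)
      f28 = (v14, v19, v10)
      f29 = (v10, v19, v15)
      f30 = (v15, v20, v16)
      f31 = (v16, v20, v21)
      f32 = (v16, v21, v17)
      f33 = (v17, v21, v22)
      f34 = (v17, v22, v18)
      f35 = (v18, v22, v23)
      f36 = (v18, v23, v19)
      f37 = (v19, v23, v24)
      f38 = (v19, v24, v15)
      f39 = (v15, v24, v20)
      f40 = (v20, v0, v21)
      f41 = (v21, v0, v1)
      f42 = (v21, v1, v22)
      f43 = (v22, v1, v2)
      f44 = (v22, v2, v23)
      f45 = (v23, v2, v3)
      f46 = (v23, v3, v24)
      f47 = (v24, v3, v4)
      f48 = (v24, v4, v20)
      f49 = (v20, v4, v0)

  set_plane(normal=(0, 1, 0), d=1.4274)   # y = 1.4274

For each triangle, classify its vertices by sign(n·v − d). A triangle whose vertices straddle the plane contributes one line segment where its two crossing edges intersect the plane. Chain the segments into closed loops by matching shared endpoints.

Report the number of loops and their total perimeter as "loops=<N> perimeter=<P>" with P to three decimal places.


Straddling triangles (14 of 50):
  (v0,v5,v1) [-+-] → (1.20295, 1.4274, 0)–(1.10719, 1.4274, 0.131796)  len=0.1629
  (v1,v5,v6) [-++] → (1.10719, 1.4274, 0.131796)–(0.912734, 1.4274, 0.3994)  len=0.3308
  (v1,v6,v2) [-+-] → (0.912734, 1.4274, 0.3994)–(0.804602, 1.4274, 0.364285)  len=0.1137
  (v2,v6,v7) [-+-] → (0.804602, 1.4274, 0.364285)–(0.463768, 1.4274, 0.253593)  len=0.3584
  (v4,v8,v9) [--+] → (0.463768, 1.4274, -0.253593)–(0.912734, 1.4274, -0.3994)  len=0.4720
  (v4,v9,v0) [-+-] → (0.912734, 1.4274, -0.3994)–(0.979556, 1.4274, -0.307433)  len=0.1137
  (v0,v9,v5) [-++] → (0.979556, 1.4274, -0.307433)–(1.20295, 1.4274, 0)  len=0.3800
  (v5,v10,v6) [+-+] → (-1.47122, 1.4274, 0)–(-1.31471, 1.4274, 0.0822862)  len=0.1768
  (v6,v10,v11) [+--] → (-1.31471, 1.4274, 0.0822862)–(-0.711657, 1.4274, 0.3994)  len=0.6813
  (v6,v11,v7) [+--] → (-0.711657, 1.4274, 0.3994)–(0.463768, 1.4274, 0.253593)  len=1.1844
  (v8,v13,v9) [--+] → (-0.17828, 1.4274, -0.333251)–(0.463768, 1.4274, -0.253593)  len=0.6470
  (v9,v13,v14) [+--] → (-0.17828, 1.4274, -0.333251)–(-0.711657, 1.4274, -0.3994)  len=0.5375
  (v9,v14,v5) [+-+] → (-0.711657, 1.4274, -0.3994)–(-0.928778, 1.4274, -0.285257)  len=0.2453
  (v5,v14,v10) [+--] → (-0.928778, 1.4274, -0.285257)–(-1.47122, 1.4274, 0)  len=0.6129

Chained into 1 loop(s):
  loop 1: 14 segments, perimeter = 6.0167
Total perimeter = 6.017

loops=1 perimeter=6.017


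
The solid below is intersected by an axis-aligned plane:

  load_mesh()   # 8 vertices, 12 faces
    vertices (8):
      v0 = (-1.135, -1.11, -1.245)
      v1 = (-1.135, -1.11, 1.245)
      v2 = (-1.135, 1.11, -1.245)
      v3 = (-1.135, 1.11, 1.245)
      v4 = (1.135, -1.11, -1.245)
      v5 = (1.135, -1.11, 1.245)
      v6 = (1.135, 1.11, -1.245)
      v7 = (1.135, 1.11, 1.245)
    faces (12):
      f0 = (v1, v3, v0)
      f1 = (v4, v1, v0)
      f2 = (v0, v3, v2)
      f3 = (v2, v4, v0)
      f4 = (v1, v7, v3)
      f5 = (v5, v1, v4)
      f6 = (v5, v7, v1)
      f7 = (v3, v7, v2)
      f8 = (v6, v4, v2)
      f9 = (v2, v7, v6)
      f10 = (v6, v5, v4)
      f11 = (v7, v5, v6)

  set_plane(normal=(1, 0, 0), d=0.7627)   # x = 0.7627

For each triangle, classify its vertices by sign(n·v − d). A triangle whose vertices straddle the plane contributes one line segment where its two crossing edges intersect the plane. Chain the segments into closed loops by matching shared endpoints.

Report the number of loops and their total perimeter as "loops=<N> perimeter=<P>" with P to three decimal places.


loops=1 perimeter=9.420

Straddling triangles (8 of 12):
  (v4,v1,v0) [+--] → (0.7627, -1.11, -0.836618)–(0.7627, -1.11, -1.245)  len=0.4084
  (v2,v4,v0) [-+-] → (0.7627, -0.7459, -1.245)–(0.7627, -1.11, -1.245)  len=0.3641
  (v1,v7,v3) [-+-] → (0.7627, 0.7459, 1.245)–(0.7627, 1.11, 1.245)  len=0.3641
  (v5,v1,v4) [+-+] → (0.7627, -1.11, 1.245)–(0.7627, -1.11, -0.836618)  len=2.0816
  (v5,v7,v1) [++-] → (0.7627, 0.7459, 1.245)–(0.7627, -1.11, 1.245)  len=1.8559
  (v3,v7,v2) [-+-] → (0.7627, 1.11, 1.245)–(0.7627, 1.11, 0.836618)  len=0.4084
  (v6,v4,v2) [++-] → (0.7627, -0.7459, -1.245)–(0.7627, 1.11, -1.245)  len=1.8559
  (v2,v7,v6) [-++] → (0.7627, 1.11, 0.836618)–(0.7627, 1.11, -1.245)  len=2.0816

Chained into 1 loop(s):
  loop 1: 8 segments, perimeter = 9.4200
Total perimeter = 9.420


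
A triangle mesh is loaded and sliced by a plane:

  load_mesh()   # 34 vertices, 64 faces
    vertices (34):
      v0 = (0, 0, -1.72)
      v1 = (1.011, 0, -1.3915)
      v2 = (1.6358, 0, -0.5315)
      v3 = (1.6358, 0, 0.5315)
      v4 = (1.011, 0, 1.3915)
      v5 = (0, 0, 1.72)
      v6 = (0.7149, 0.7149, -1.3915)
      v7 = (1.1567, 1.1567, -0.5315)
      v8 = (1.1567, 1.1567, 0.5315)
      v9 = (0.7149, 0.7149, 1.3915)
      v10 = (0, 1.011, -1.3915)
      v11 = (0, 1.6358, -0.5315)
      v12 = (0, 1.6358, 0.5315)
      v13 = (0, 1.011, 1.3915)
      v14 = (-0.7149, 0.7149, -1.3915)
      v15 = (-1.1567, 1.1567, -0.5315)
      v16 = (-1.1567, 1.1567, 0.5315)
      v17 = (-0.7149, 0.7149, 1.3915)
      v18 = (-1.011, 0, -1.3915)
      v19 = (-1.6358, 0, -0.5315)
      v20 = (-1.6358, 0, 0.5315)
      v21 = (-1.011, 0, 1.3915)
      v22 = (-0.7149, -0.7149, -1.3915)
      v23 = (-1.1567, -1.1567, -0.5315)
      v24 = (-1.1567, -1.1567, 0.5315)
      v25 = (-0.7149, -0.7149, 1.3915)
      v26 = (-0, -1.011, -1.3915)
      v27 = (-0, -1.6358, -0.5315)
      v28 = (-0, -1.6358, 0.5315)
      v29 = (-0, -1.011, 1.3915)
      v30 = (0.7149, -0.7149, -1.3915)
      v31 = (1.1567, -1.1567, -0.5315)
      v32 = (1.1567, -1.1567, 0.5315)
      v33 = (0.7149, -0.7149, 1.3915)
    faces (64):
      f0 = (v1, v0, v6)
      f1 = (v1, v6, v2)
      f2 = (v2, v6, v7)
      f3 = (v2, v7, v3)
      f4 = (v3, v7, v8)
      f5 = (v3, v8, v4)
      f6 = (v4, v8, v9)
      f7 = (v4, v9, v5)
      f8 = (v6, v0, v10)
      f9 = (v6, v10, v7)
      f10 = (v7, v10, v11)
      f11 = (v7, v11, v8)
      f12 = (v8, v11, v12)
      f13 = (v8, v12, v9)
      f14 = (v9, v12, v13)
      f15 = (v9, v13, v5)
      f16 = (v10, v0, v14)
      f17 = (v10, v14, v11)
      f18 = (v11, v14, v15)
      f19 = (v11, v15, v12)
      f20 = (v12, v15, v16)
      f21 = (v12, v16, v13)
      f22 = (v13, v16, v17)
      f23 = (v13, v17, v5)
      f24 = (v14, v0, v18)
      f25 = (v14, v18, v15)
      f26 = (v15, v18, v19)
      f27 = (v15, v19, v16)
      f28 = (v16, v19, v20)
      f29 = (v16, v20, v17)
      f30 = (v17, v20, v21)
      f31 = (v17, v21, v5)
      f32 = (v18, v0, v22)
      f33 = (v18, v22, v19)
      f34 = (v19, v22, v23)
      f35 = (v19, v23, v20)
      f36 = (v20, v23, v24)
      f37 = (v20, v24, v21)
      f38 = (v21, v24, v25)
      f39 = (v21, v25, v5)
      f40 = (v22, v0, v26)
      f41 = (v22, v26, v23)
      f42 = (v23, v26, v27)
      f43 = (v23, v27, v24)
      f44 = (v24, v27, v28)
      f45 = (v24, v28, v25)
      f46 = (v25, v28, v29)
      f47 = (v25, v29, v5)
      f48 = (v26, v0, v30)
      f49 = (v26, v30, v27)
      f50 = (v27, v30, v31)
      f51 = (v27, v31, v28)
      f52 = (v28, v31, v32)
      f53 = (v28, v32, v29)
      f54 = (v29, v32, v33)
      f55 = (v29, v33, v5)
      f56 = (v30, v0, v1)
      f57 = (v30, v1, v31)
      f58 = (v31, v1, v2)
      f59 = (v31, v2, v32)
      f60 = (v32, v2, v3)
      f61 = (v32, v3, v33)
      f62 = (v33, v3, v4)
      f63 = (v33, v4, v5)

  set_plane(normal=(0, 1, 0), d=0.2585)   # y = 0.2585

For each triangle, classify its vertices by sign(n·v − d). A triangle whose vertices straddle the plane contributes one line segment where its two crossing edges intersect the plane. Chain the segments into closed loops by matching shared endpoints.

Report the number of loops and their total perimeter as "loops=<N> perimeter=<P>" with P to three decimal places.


loops=1 perimeter=10.136

Straddling triangles (20 of 64):
  (v1,v0,v6) [--+] → (0.2585, 0.2585, -1.60122)–(0.903933, 0.2585, -1.3915)  len=0.6787
  (v1,v6,v2) [-+-] → (0.903933, 0.2585, -1.3915)–(1.30281, 0.2585, -0.842467)  len=0.6786
  (v2,v6,v7) [-++] → (1.30281, 0.2585, -0.842467)–(1.52873, 0.2585, -0.5315)  len=0.3844
  (v2,v7,v3) [-+-] → (1.52873, 0.2585, -0.5315)–(1.52873, 0.2585, 0.29394)  len=0.8254
  (v3,v7,v8) [-++] → (1.52873, 0.2585, 0.29394)–(1.52873, 0.2585, 0.5315)  len=0.2376
  (v3,v8,v4) [-+-] → (1.52873, 0.2585, 0.5315)–(1.04356, 0.2585, 1.19931)  len=0.8254
  (v4,v8,v9) [-++] → (1.04356, 0.2585, 1.19931)–(0.903933, 0.2585, 1.3915)  len=0.2376
  (v4,v9,v5) [-+-] → (0.903933, 0.2585, 1.3915)–(0.2585, 0.2585, 1.60122)  len=0.6787
  (v6,v0,v10) [+-+] → (0.2585, 0.2585, -1.60122)–(0, 0.2585, -1.63601)  len=0.2608
  (v9,v13,v5) [++-] → (0, 0.2585, 1.63601)–(0.2585, 0.2585, 1.60122)  len=0.2608
  (v10,v0,v14) [+-+] → (0, 0.2585, -1.63601)–(-0.2585, 0.2585, -1.60122)  len=0.2608
  (v13,v17,v5) [++-] → (-0.2585, 0.2585, 1.60122)–(0, 0.2585, 1.63601)  len=0.2608
  (v14,v0,v18) [+--] → (-0.2585, 0.2585, -1.60122)–(-0.903933, 0.2585, -1.3915)  len=0.6787
  (v14,v18,v15) [+-+] → (-0.903933, 0.2585, -1.3915)–(-1.04356, 0.2585, -1.19931)  len=0.2376
  (v15,v18,v19) [+--] → (-1.04356, 0.2585, -1.19931)–(-1.52873, 0.2585, -0.5315)  len=0.8254
  (v15,v19,v16) [+-+] → (-1.52873, 0.2585, -0.5315)–(-1.52873, 0.2585, -0.29394)  len=0.2376
  (v16,v19,v20) [+--] → (-1.52873, 0.2585, -0.29394)–(-1.52873, 0.2585, 0.5315)  len=0.8254
  (v16,v20,v17) [+-+] → (-1.52873, 0.2585, 0.5315)–(-1.30281, 0.2585, 0.842467)  len=0.3844
  (v17,v20,v21) [+--] → (-1.30281, 0.2585, 0.842467)–(-0.903933, 0.2585, 1.3915)  len=0.6786
  (v17,v21,v5) [+--] → (-0.903933, 0.2585, 1.3915)–(-0.2585, 0.2585, 1.60122)  len=0.6787

Chained into 1 loop(s):
  loop 1: 20 segments, perimeter = 10.1359
Total perimeter = 10.136


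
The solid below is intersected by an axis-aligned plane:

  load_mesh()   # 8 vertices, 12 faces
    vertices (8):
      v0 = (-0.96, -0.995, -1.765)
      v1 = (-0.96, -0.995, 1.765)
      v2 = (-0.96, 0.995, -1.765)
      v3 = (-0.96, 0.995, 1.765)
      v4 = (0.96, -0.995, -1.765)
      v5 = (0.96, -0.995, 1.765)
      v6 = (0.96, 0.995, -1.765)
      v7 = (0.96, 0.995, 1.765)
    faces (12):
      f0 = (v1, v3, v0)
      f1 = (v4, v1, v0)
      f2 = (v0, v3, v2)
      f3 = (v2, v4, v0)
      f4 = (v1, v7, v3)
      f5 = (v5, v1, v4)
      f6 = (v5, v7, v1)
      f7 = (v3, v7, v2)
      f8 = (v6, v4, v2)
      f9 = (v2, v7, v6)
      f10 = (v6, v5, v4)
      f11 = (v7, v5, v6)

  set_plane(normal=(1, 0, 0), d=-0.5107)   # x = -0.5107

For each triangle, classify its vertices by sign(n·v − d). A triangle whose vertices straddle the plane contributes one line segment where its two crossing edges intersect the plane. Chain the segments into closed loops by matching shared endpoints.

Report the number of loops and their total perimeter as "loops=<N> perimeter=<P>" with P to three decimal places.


Straddling triangles (8 of 12):
  (v4,v1,v0) [+--] → (-0.5107, -0.995, 0.938943)–(-0.5107, -0.995, -1.765)  len=2.7039
  (v2,v4,v0) [-+-] → (-0.5107, 0.529319, -1.765)–(-0.5107, -0.995, -1.765)  len=1.5243
  (v1,v7,v3) [-+-] → (-0.5107, -0.529319, 1.765)–(-0.5107, 0.995, 1.765)  len=1.5243
  (v5,v1,v4) [+-+] → (-0.5107, -0.995, 1.765)–(-0.5107, -0.995, 0.938943)  len=0.8261
  (v5,v7,v1) [++-] → (-0.5107, -0.529319, 1.765)–(-0.5107, -0.995, 1.765)  len=0.4657
  (v3,v7,v2) [-+-] → (-0.5107, 0.995, 1.765)–(-0.5107, 0.995, -0.938943)  len=2.7039
  (v6,v4,v2) [++-] → (-0.5107, 0.529319, -1.765)–(-0.5107, 0.995, -1.765)  len=0.4657
  (v2,v7,v6) [-++] → (-0.5107, 0.995, -0.938943)–(-0.5107, 0.995, -1.765)  len=0.8261

Chained into 1 loop(s):
  loop 1: 8 segments, perimeter = 11.0400
Total perimeter = 11.040

loops=1 perimeter=11.040


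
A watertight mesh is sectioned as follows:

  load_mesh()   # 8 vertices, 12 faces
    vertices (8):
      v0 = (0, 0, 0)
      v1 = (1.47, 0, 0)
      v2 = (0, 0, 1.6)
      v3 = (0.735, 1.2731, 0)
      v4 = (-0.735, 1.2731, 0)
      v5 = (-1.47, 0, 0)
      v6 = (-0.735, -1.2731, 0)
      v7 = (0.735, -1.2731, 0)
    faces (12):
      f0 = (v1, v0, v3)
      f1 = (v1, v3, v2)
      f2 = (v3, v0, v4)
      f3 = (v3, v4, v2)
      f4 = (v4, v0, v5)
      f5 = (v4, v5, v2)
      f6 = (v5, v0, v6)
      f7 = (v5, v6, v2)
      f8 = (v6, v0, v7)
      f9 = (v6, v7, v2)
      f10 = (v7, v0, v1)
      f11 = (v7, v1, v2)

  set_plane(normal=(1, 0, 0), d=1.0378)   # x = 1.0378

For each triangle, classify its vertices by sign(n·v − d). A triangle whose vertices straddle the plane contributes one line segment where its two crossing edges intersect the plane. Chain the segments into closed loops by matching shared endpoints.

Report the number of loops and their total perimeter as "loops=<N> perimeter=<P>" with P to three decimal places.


Straddling triangles (4 of 12):
  (v1,v0,v3) [+--] → (1.0378, 0, 0)–(1.0378, 0.748617, 0)  len=0.7486
  (v1,v3,v2) [+--] → (1.0378, 0.748617, 0)–(1.0378, 0, 0.470422)  len=0.8842
  (v7,v0,v1) [--+] → (1.0378, 0, 0)–(1.0378, -0.748617, 0)  len=0.7486
  (v7,v1,v2) [-+-] → (1.0378, -0.748617, 0)–(1.0378, 0, 0.470422)  len=0.8842

Chained into 1 loop(s):
  loop 1: 4 segments, perimeter = 3.2655
Total perimeter = 3.266

loops=1 perimeter=3.266


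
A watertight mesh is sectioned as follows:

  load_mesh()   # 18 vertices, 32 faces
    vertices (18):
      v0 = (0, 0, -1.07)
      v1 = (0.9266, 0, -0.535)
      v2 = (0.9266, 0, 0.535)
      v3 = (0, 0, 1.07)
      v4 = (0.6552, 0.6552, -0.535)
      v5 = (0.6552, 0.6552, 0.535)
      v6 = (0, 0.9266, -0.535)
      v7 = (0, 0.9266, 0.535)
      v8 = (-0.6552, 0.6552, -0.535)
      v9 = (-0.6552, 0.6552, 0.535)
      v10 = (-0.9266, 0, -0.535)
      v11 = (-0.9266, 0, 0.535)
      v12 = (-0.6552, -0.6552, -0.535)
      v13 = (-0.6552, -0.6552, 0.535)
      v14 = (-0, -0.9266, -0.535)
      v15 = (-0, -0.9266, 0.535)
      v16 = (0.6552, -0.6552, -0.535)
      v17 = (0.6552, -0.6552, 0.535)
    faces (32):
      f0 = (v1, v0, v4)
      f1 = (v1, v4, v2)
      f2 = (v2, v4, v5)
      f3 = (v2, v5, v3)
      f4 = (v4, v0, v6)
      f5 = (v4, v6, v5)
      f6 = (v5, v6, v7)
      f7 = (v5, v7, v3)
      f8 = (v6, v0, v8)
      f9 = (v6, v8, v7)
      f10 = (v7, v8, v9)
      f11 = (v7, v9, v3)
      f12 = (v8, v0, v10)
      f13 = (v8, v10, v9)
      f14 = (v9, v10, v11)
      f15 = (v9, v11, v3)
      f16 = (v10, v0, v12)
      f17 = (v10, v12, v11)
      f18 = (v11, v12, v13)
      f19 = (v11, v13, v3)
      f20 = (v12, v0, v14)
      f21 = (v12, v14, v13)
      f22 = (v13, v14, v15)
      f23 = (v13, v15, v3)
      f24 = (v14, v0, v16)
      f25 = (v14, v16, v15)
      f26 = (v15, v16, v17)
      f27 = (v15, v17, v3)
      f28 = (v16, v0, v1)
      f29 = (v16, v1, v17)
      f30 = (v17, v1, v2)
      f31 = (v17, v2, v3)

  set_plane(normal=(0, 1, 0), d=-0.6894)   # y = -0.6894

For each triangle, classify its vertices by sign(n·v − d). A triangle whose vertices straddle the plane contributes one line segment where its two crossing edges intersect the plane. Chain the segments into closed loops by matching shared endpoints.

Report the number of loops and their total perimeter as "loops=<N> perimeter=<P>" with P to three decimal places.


loops=1 perimeter=4.495

Straddling triangles (8 of 32):
  (v12,v0,v14) [++-] → (0, -0.6894, -0.671954)–(-0.572636, -0.6894, -0.535)  len=0.5888
  (v12,v14,v13) [+-+] → (-0.572636, -0.6894, -0.535)–(-0.572636, -0.6894, 0.400166)  len=0.9352
  (v13,v14,v15) [+--] → (-0.572636, -0.6894, 0.400166)–(-0.572636, -0.6894, 0.535)  len=0.1348
  (v13,v15,v3) [+-+] → (-0.572636, -0.6894, 0.535)–(0, -0.6894, 0.671954)  len=0.5888
  (v14,v0,v16) [-++] → (0, -0.6894, -0.671954)–(0.572636, -0.6894, -0.535)  len=0.5888
  (v14,v16,v15) [-+-] → (0.572636, -0.6894, -0.535)–(0.572636, -0.6894, -0.400166)  len=0.1348
  (v15,v16,v17) [-++] → (0.572636, -0.6894, -0.400166)–(0.572636, -0.6894, 0.535)  len=0.9352
  (v15,v17,v3) [-++] → (0.572636, -0.6894, 0.535)–(0, -0.6894, 0.671954)  len=0.5888

Chained into 1 loop(s):
  loop 1: 8 segments, perimeter = 4.4951
Total perimeter = 4.495


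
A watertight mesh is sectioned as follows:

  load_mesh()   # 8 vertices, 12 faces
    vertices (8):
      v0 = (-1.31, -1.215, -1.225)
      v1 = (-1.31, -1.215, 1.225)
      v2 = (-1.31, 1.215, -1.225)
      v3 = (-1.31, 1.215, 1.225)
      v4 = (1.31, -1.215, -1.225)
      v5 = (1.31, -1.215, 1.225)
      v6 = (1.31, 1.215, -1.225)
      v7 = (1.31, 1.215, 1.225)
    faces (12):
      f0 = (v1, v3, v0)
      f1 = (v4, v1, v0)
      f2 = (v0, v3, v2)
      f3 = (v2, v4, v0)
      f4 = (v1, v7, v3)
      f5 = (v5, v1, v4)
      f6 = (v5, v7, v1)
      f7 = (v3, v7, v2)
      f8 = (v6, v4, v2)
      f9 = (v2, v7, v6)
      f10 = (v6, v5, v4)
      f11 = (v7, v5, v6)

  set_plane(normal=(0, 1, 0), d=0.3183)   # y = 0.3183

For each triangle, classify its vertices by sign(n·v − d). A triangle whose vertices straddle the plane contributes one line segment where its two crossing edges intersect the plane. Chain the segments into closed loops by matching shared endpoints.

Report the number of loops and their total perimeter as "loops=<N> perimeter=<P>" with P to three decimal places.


Straddling triangles (8 of 12):
  (v1,v3,v0) [-+-] → (-1.31, 0.3183, 1.225)–(-1.31, 0.3183, 0.32092)  len=0.9041
  (v0,v3,v2) [-++] → (-1.31, 0.3183, 0.32092)–(-1.31, 0.3183, -1.225)  len=1.5459
  (v2,v4,v0) [+--] → (-0.343188, 0.3183, -1.225)–(-1.31, 0.3183, -1.225)  len=0.9668
  (v1,v7,v3) [-++] → (0.343188, 0.3183, 1.225)–(-1.31, 0.3183, 1.225)  len=1.6532
  (v5,v7,v1) [-+-] → (1.31, 0.3183, 1.225)–(0.343188, 0.3183, 1.225)  len=0.9668
  (v6,v4,v2) [+-+] → (1.31, 0.3183, -1.225)–(-0.343188, 0.3183, -1.225)  len=1.6532
  (v6,v5,v4) [+--] → (1.31, 0.3183, -0.32092)–(1.31, 0.3183, -1.225)  len=0.9041
  (v7,v5,v6) [+-+] → (1.31, 0.3183, 1.225)–(1.31, 0.3183, -0.32092)  len=1.5459

Chained into 1 loop(s):
  loop 1: 8 segments, perimeter = 10.1400
Total perimeter = 10.140

loops=1 perimeter=10.140


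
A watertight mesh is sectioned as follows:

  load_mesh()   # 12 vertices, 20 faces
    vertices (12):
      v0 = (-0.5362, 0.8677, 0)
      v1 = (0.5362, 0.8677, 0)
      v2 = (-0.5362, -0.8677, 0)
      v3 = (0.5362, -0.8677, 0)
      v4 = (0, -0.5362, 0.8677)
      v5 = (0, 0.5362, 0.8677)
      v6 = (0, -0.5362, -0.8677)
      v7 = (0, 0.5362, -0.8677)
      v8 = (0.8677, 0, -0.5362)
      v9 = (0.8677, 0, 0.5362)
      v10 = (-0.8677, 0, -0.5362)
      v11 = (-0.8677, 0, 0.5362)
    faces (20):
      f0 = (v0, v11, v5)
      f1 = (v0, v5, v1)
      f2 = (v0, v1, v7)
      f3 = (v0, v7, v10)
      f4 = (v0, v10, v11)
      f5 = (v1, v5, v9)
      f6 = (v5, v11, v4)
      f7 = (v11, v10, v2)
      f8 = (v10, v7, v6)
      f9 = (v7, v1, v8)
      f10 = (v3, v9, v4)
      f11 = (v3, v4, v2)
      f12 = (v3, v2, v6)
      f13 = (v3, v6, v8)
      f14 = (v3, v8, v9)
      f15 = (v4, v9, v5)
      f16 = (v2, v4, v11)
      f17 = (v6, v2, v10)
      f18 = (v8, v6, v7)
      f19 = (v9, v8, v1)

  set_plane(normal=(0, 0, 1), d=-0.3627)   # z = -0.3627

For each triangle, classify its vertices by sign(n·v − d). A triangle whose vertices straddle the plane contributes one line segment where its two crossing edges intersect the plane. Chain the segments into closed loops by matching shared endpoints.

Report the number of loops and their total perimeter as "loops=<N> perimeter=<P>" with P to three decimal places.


Straddling triangles (10 of 20):
  (v0,v1,v7) [++-] → (0.312068, 0.729132, -0.3627)–(-0.312068, 0.729132, -0.3627)  len=0.6241
  (v0,v7,v10) [+--] → (-0.312068, 0.729132, -0.3627)–(-0.760435, 0.280765, -0.3627)  len=0.6341
  (v0,v10,v11) [+-+] → (-0.760435, 0.280765, -0.3627)–(-0.8677, 0, -0.3627)  len=0.3006
  (v11,v10,v2) [+-+] → (-0.8677, 0, -0.3627)–(-0.760435, -0.280765, -0.3627)  len=0.3006
  (v7,v1,v8) [-+-] → (0.312068, 0.729132, -0.3627)–(0.760435, 0.280765, -0.3627)  len=0.6341
  (v3,v2,v6) [++-] → (-0.312068, -0.729132, -0.3627)–(0.312068, -0.729132, -0.3627)  len=0.6241
  (v3,v6,v8) [+--] → (0.312068, -0.729132, -0.3627)–(0.760435, -0.280765, -0.3627)  len=0.6341
  (v3,v8,v9) [+-+] → (0.760435, -0.280765, -0.3627)–(0.8677, 0, -0.3627)  len=0.3006
  (v6,v2,v10) [-+-] → (-0.312068, -0.729132, -0.3627)–(-0.760435, -0.280765, -0.3627)  len=0.6341
  (v9,v8,v1) [+-+] → (0.8677, 0, -0.3627)–(0.760435, 0.280765, -0.3627)  len=0.3006

Chained into 1 loop(s):
  loop 1: 10 segments, perimeter = 4.9868
Total perimeter = 4.987

loops=1 perimeter=4.987


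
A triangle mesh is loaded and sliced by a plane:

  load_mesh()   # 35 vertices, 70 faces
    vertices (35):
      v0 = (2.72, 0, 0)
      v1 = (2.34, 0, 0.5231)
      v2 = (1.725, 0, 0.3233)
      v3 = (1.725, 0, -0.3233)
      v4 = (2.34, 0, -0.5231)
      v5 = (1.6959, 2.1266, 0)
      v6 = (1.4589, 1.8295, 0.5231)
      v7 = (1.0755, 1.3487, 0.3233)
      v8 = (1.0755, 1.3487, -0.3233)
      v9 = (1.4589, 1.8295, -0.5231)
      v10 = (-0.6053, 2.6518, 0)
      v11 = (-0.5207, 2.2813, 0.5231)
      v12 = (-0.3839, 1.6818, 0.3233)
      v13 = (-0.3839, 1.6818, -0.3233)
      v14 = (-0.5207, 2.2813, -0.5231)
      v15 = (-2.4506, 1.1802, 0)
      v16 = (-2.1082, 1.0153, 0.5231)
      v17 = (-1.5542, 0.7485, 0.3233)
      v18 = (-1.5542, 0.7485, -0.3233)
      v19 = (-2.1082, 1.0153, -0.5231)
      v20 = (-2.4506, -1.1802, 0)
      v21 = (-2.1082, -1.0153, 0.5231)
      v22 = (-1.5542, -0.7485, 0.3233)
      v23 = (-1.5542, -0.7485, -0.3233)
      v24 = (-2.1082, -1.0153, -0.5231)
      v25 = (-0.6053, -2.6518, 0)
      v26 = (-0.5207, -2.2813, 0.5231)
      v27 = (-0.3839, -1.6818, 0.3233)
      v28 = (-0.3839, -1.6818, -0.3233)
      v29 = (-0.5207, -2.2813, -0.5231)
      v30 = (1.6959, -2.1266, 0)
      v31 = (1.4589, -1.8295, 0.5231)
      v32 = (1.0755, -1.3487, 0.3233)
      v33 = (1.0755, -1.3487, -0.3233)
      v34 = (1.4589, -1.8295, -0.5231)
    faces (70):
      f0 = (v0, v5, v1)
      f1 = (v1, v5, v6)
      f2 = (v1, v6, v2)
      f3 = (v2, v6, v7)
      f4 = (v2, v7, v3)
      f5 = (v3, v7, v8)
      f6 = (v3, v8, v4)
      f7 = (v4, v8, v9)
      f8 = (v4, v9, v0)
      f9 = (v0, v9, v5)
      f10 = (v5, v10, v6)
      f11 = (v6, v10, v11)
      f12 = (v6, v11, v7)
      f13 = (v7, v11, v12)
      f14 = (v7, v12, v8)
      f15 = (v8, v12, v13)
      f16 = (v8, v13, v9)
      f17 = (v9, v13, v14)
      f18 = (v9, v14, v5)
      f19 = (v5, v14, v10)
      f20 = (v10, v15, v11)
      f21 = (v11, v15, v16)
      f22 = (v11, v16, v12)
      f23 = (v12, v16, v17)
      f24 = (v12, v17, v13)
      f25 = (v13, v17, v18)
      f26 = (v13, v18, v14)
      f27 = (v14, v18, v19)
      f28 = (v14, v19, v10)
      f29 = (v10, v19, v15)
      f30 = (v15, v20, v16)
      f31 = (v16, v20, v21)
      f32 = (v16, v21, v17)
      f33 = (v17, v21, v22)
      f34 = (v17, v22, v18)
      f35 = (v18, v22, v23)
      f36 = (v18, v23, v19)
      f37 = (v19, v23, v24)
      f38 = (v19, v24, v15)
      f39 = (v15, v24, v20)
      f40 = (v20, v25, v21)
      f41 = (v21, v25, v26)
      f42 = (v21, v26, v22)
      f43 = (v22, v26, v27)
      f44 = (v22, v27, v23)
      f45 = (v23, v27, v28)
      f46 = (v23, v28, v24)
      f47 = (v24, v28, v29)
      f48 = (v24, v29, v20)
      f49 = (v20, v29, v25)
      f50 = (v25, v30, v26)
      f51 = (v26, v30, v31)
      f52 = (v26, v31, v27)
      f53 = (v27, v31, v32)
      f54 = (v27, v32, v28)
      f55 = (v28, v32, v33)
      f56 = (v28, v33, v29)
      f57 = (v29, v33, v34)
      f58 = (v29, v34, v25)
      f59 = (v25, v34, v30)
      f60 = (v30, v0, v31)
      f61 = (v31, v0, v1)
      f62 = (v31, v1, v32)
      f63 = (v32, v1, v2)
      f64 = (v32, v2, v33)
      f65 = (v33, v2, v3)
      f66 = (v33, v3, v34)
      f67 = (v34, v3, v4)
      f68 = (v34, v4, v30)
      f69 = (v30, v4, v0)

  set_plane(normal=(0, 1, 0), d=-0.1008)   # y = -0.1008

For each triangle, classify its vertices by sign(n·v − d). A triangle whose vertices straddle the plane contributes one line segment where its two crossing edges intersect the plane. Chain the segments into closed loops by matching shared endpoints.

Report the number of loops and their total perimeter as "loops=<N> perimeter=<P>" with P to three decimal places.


loops=2 perimeter=6.308

Straddling triangles (20 of 70):
  (v15,v20,v16) [+-+] → (-2.4506, -0.1008, 0)–(-2.28226, -0.1008, 0.257178)  len=0.3074
  (v16,v20,v21) [+--] → (-2.28226, -0.1008, 0.257178)–(-2.1082, -0.1008, 0.5231)  len=0.3178
  (v16,v21,v17) [+-+] → (-2.1082, -0.1008, 0.5231)–(-1.82096, -0.1008, 0.419507)  len=0.3053
  (v17,v21,v22) [+--] → (-1.82096, -0.1008, 0.419507)–(-1.5542, -0.1008, 0.3233)  len=0.2836
  (v17,v22,v18) [+-+] → (-1.5542, -0.1008, 0.3233)–(-1.5542, -0.1008, 0.0435386)  len=0.2798
  (v18,v22,v23) [+--] → (-1.5542, -0.1008, 0.0435386)–(-1.5542, -0.1008, -0.3233)  len=0.3668
  (v18,v23,v19) [+-+] → (-1.5542, -0.1008, -0.3233)–(-1.75764, -0.1008, -0.39667)  len=0.2163
  (v19,v23,v24) [+--] → (-1.75764, -0.1008, -0.39667)–(-2.1082, -0.1008, -0.5231)  len=0.3727
  (v19,v24,v15) [+-+] → (-2.1082, -0.1008, -0.5231)–(-2.25082, -0.1008, -0.305211)  len=0.2604
  (v15,v24,v20) [+--] → (-2.25082, -0.1008, -0.305211)–(-2.4506, -0.1008, 0)  len=0.3648
  (v30,v0,v31) [-+-] → (2.67146, -0.1008, 0)–(2.65052, -0.1008, 0.0288213)  len=0.0356
  (v31,v0,v1) [-++] → (2.65052, -0.1008, 0.0288213)–(2.29145, -0.1008, 0.5231)  len=0.6109
  (v31,v1,v32) [-+-] → (2.29145, -0.1008, 0.5231)–(2.24549, -0.1008, 0.508167)  len=0.0483
  (v32,v1,v2) [-++] → (2.24549, -0.1008, 0.508167)–(1.67646, -0.1008, 0.3233)  len=0.5983
  (v32,v2,v33) [-+-] → (1.67646, -0.1008, 0.3233)–(1.67646, -0.1008, 0.274974)  len=0.0483
  (v33,v2,v3) [-++] → (1.67646, -0.1008, 0.274974)–(1.67646, -0.1008, -0.3233)  len=0.5983
  (v33,v3,v34) [-+-] → (1.67646, -0.1008, -0.3233)–(1.71034, -0.1008, -0.334308)  len=0.0356
  (v34,v3,v4) [-++] → (1.71034, -0.1008, -0.334308)–(2.29145, -0.1008, -0.5231)  len=0.6110
  (v34,v4,v30) [-+-] → (2.29145, -0.1008, -0.5231)–(2.30947, -0.1008, -0.498305)  len=0.0306
  (v30,v4,v0) [-++] → (2.30947, -0.1008, -0.498305)–(2.67146, -0.1008, 0)  len=0.6159

Chained into 2 loop(s):
  loop 1: 10 segments, perimeter = 3.0748
  loop 2: 10 segments, perimeter = 3.2330
Total perimeter = 6.308


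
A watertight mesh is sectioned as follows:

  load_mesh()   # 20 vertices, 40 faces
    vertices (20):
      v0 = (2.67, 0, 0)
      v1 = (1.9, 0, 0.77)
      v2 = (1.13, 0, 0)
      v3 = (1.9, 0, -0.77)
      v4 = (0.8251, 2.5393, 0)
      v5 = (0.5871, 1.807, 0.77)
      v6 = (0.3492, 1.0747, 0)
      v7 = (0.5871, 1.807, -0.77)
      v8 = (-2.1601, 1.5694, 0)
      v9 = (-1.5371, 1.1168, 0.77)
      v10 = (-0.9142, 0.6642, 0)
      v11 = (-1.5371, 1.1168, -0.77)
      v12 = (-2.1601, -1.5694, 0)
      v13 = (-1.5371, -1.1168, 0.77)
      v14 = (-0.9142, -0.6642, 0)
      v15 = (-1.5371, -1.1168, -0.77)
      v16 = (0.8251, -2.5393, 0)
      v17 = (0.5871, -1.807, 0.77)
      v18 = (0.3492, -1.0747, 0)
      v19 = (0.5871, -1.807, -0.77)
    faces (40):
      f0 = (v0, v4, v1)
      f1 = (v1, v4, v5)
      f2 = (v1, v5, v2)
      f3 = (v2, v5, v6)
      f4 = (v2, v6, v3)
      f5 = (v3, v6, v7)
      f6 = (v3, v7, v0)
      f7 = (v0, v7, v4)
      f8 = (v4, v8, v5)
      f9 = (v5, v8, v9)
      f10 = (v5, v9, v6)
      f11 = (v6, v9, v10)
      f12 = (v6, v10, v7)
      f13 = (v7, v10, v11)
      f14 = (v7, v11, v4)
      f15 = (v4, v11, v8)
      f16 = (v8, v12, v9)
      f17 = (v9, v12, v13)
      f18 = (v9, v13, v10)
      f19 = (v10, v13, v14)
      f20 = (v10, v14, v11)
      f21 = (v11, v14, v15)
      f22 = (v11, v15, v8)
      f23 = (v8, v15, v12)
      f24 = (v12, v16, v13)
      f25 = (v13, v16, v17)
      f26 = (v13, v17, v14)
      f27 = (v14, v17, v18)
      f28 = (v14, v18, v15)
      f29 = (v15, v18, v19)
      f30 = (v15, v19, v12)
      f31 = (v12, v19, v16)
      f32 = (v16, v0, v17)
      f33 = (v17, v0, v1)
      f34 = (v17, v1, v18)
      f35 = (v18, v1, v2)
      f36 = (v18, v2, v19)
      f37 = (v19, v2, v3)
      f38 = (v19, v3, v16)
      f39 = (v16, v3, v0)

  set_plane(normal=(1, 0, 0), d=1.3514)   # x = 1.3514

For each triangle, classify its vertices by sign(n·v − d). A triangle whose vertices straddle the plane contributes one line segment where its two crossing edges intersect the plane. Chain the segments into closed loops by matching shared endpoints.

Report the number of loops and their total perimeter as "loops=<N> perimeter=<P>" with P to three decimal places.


Straddling triangles (14 of 40):
  (v0,v4,v1) [+-+] → (1.3514, 1.81491, 0)–(1.3514, 1.29599, 0.377013)  len=0.6414
  (v1,v4,v5) [+--] → (1.3514, 1.29599, 0.377013)–(1.3514, 0.755061, 0.77)  len=0.6686
  (v1,v5,v2) [+--] → (1.3514, 0.755061, 0.77)–(1.3514, 0, 0.2214)  len=0.9333
  (v2,v6,v3) [--+] → (1.3514, 0.380178, -0.49761)–(1.3514, 0, -0.2214)  len=0.4699
  (v3,v6,v7) [+--] → (1.3514, 0.380178, -0.49761)–(1.3514, 0.755061, -0.77)  len=0.4634
  (v3,v7,v0) [+-+] → (1.3514, 0.755061, -0.77)–(1.3514, 1.14394, -0.487456)  len=0.4807
  (v0,v7,v4) [+--] → (1.3514, 1.14394, -0.487456)–(1.3514, 1.81491, 0)  len=0.8293
  (v16,v0,v17) [-+-] → (1.3514, -1.81491, 0)–(1.3514, -1.14394, 0.487456)  len=0.8293
  (v17,v0,v1) [-++] → (1.3514, -1.14394, 0.487456)–(1.3514, -0.755061, 0.77)  len=0.4807
  (v17,v1,v18) [-+-] → (1.3514, -0.755061, 0.77)–(1.3514, -0.380178, 0.49761)  len=0.4634
  (v18,v1,v2) [-+-] → (1.3514, -0.380178, 0.49761)–(1.3514, 0, 0.2214)  len=0.4699
  (v19,v2,v3) [--+] → (1.3514, 0, -0.2214)–(1.3514, -0.755061, -0.77)  len=0.9333
  (v19,v3,v16) [-+-] → (1.3514, -0.755061, -0.77)–(1.3514, -1.29599, -0.377013)  len=0.6686
  (v16,v3,v0) [-++] → (1.3514, -1.29599, -0.377013)–(1.3514, -1.81491, 0)  len=0.6414

Chained into 1 loop(s):
  loop 1: 14 segments, perimeter = 8.9734
Total perimeter = 8.973

loops=1 perimeter=8.973


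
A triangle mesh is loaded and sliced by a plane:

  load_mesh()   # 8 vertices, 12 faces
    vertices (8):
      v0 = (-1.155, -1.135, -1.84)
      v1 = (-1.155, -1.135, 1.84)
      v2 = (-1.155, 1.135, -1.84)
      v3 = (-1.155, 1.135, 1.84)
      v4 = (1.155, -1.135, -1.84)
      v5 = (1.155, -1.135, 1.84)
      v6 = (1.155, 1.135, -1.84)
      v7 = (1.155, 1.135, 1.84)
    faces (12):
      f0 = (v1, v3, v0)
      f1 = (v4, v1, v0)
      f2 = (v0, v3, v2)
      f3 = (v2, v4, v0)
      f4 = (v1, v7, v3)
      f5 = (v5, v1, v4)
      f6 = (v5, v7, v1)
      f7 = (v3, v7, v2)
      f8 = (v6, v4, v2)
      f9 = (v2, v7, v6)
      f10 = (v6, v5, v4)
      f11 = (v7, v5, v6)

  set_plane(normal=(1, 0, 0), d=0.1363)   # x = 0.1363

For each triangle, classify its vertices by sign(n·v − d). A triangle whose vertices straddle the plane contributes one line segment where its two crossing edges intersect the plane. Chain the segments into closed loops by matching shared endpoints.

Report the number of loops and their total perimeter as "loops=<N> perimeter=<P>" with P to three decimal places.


loops=1 perimeter=11.900

Straddling triangles (8 of 12):
  (v4,v1,v0) [+--] → (0.1363, -1.135, -0.217136)–(0.1363, -1.135, -1.84)  len=1.6229
  (v2,v4,v0) [-+-] → (0.1363, -0.13394, -1.84)–(0.1363, -1.135, -1.84)  len=1.0011
  (v1,v7,v3) [-+-] → (0.1363, 0.13394, 1.84)–(0.1363, 1.135, 1.84)  len=1.0011
  (v5,v1,v4) [+-+] → (0.1363, -1.135, 1.84)–(0.1363, -1.135, -0.217136)  len=2.0571
  (v5,v7,v1) [++-] → (0.1363, 0.13394, 1.84)–(0.1363, -1.135, 1.84)  len=1.2689
  (v3,v7,v2) [-+-] → (0.1363, 1.135, 1.84)–(0.1363, 1.135, 0.217136)  len=1.6229
  (v6,v4,v2) [++-] → (0.1363, -0.13394, -1.84)–(0.1363, 1.135, -1.84)  len=1.2689
  (v2,v7,v6) [-++] → (0.1363, 1.135, 0.217136)–(0.1363, 1.135, -1.84)  len=2.0571

Chained into 1 loop(s):
  loop 1: 8 segments, perimeter = 11.9000
Total perimeter = 11.900
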